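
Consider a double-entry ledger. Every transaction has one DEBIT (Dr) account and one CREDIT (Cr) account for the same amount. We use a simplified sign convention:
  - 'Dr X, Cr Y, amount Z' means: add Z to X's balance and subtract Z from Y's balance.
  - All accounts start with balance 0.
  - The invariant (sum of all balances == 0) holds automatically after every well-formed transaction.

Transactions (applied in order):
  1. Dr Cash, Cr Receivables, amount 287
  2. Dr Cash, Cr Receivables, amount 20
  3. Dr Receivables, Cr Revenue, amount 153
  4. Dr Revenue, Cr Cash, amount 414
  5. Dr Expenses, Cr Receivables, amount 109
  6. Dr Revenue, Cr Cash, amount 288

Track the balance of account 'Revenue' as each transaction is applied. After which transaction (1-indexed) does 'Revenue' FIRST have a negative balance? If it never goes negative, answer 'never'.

Answer: 3

Derivation:
After txn 1: Revenue=0
After txn 2: Revenue=0
After txn 3: Revenue=-153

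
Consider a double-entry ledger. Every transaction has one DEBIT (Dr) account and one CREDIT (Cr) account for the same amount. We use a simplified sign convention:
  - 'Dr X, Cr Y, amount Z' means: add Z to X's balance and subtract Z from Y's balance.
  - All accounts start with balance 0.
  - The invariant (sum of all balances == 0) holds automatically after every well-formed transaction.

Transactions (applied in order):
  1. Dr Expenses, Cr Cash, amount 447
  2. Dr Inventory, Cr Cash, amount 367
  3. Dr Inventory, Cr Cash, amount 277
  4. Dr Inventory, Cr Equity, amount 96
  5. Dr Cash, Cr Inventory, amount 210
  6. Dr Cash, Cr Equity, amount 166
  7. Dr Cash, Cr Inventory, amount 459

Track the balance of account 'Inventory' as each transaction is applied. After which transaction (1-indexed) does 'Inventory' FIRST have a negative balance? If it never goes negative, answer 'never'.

Answer: never

Derivation:
After txn 1: Inventory=0
After txn 2: Inventory=367
After txn 3: Inventory=644
After txn 4: Inventory=740
After txn 5: Inventory=530
After txn 6: Inventory=530
After txn 7: Inventory=71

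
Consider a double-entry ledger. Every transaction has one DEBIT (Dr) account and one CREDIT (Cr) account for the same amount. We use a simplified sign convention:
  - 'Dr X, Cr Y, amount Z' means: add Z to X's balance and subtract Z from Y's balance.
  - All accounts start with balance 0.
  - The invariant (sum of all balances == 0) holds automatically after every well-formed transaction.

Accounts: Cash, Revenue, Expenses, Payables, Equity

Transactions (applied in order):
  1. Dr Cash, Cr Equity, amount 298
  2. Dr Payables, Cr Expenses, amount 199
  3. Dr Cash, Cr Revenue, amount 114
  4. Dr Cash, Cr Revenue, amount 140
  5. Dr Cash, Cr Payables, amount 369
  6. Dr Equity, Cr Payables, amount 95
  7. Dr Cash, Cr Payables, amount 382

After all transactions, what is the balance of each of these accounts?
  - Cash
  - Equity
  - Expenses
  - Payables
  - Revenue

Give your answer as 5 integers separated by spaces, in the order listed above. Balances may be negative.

After txn 1 (Dr Cash, Cr Equity, amount 298): Cash=298 Equity=-298
After txn 2 (Dr Payables, Cr Expenses, amount 199): Cash=298 Equity=-298 Expenses=-199 Payables=199
After txn 3 (Dr Cash, Cr Revenue, amount 114): Cash=412 Equity=-298 Expenses=-199 Payables=199 Revenue=-114
After txn 4 (Dr Cash, Cr Revenue, amount 140): Cash=552 Equity=-298 Expenses=-199 Payables=199 Revenue=-254
After txn 5 (Dr Cash, Cr Payables, amount 369): Cash=921 Equity=-298 Expenses=-199 Payables=-170 Revenue=-254
After txn 6 (Dr Equity, Cr Payables, amount 95): Cash=921 Equity=-203 Expenses=-199 Payables=-265 Revenue=-254
After txn 7 (Dr Cash, Cr Payables, amount 382): Cash=1303 Equity=-203 Expenses=-199 Payables=-647 Revenue=-254

Answer: 1303 -203 -199 -647 -254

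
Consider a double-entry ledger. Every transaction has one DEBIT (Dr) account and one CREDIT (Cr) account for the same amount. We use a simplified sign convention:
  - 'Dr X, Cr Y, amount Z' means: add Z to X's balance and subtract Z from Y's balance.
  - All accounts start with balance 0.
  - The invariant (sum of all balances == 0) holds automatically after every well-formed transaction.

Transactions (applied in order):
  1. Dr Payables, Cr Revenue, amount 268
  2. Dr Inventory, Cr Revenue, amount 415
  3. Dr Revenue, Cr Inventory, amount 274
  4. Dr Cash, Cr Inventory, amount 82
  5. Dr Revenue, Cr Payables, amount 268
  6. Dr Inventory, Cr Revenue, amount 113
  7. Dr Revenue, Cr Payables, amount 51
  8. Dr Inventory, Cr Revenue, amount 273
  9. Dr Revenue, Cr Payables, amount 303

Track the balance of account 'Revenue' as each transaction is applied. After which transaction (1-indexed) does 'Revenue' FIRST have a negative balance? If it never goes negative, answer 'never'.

Answer: 1

Derivation:
After txn 1: Revenue=-268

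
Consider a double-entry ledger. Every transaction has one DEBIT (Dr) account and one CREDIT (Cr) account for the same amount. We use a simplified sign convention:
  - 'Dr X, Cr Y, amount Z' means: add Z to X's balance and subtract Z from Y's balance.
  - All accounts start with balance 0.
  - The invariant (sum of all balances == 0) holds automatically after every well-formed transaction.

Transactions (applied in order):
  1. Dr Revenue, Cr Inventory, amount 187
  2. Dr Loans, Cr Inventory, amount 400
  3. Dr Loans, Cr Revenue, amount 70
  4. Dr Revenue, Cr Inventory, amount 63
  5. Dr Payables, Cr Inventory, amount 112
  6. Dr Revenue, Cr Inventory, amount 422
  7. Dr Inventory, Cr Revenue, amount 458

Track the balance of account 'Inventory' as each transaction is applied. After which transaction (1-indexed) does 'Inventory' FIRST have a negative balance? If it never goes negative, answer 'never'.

After txn 1: Inventory=-187

Answer: 1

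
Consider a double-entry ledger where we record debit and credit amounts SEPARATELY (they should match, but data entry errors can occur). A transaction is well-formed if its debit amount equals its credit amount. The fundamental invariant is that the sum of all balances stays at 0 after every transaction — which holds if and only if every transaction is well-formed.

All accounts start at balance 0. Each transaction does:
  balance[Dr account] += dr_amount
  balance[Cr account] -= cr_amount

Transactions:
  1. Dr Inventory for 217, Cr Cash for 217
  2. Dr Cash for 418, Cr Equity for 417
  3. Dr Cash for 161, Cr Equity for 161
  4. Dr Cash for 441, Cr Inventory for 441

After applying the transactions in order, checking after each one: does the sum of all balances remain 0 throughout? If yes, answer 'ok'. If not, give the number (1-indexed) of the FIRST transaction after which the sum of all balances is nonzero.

Answer: 2

Derivation:
After txn 1: dr=217 cr=217 sum_balances=0
After txn 2: dr=418 cr=417 sum_balances=1
After txn 3: dr=161 cr=161 sum_balances=1
After txn 4: dr=441 cr=441 sum_balances=1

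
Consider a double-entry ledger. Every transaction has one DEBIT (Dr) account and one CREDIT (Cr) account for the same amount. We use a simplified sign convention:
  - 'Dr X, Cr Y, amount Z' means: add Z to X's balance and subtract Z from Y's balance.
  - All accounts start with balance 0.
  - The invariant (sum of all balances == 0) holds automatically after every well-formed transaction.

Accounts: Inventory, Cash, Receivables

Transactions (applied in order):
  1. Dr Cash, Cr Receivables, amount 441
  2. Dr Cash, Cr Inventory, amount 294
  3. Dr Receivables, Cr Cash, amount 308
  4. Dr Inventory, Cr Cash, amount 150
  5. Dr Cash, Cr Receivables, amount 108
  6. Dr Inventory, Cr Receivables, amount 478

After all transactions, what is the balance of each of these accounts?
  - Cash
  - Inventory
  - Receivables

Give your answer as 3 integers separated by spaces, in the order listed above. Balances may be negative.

Answer: 385 334 -719

Derivation:
After txn 1 (Dr Cash, Cr Receivables, amount 441): Cash=441 Receivables=-441
After txn 2 (Dr Cash, Cr Inventory, amount 294): Cash=735 Inventory=-294 Receivables=-441
After txn 3 (Dr Receivables, Cr Cash, amount 308): Cash=427 Inventory=-294 Receivables=-133
After txn 4 (Dr Inventory, Cr Cash, amount 150): Cash=277 Inventory=-144 Receivables=-133
After txn 5 (Dr Cash, Cr Receivables, amount 108): Cash=385 Inventory=-144 Receivables=-241
After txn 6 (Dr Inventory, Cr Receivables, amount 478): Cash=385 Inventory=334 Receivables=-719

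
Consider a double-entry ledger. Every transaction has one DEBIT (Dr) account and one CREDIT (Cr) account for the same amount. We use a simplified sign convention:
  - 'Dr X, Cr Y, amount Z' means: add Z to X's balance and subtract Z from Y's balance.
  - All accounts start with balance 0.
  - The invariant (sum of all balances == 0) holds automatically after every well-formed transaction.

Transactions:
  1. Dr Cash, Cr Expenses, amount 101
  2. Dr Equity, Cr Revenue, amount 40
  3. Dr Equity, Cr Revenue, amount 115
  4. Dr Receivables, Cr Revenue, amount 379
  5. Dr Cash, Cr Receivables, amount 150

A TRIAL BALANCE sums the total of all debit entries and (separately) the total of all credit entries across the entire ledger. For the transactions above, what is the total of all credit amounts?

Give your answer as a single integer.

Answer: 785

Derivation:
Txn 1: credit+=101
Txn 2: credit+=40
Txn 3: credit+=115
Txn 4: credit+=379
Txn 5: credit+=150
Total credits = 785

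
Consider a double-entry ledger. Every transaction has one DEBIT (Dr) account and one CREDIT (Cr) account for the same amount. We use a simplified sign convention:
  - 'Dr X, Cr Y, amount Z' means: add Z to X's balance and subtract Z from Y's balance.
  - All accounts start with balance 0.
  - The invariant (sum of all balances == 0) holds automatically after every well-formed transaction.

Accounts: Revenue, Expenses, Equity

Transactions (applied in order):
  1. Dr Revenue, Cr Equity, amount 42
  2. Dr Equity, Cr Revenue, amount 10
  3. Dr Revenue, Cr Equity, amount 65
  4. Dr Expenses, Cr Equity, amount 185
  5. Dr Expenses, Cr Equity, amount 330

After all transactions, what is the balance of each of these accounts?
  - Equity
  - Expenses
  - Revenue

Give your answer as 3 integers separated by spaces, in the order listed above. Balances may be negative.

After txn 1 (Dr Revenue, Cr Equity, amount 42): Equity=-42 Revenue=42
After txn 2 (Dr Equity, Cr Revenue, amount 10): Equity=-32 Revenue=32
After txn 3 (Dr Revenue, Cr Equity, amount 65): Equity=-97 Revenue=97
After txn 4 (Dr Expenses, Cr Equity, amount 185): Equity=-282 Expenses=185 Revenue=97
After txn 5 (Dr Expenses, Cr Equity, amount 330): Equity=-612 Expenses=515 Revenue=97

Answer: -612 515 97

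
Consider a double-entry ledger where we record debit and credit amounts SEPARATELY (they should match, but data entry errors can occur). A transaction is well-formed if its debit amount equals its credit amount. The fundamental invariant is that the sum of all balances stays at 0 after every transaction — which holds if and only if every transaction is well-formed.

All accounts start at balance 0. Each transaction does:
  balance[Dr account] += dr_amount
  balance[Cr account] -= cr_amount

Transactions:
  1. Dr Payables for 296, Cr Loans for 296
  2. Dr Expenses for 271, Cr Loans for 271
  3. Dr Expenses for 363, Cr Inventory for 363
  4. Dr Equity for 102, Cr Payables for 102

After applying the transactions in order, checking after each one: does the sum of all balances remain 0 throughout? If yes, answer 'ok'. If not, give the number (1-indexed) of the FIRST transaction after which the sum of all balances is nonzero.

Answer: ok

Derivation:
After txn 1: dr=296 cr=296 sum_balances=0
After txn 2: dr=271 cr=271 sum_balances=0
After txn 3: dr=363 cr=363 sum_balances=0
After txn 4: dr=102 cr=102 sum_balances=0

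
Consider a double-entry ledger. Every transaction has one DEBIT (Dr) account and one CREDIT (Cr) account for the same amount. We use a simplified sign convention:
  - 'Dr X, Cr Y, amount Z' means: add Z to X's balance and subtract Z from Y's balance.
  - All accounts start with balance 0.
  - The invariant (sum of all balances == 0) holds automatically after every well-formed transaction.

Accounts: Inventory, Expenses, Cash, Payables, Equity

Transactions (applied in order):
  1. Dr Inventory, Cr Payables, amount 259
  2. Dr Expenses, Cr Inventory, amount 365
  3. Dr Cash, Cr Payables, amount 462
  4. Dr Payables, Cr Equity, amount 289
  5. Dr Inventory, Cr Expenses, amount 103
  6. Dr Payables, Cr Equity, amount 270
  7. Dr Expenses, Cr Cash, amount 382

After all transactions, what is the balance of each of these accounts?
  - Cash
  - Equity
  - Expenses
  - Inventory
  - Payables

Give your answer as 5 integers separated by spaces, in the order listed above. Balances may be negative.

Answer: 80 -559 644 -3 -162

Derivation:
After txn 1 (Dr Inventory, Cr Payables, amount 259): Inventory=259 Payables=-259
After txn 2 (Dr Expenses, Cr Inventory, amount 365): Expenses=365 Inventory=-106 Payables=-259
After txn 3 (Dr Cash, Cr Payables, amount 462): Cash=462 Expenses=365 Inventory=-106 Payables=-721
After txn 4 (Dr Payables, Cr Equity, amount 289): Cash=462 Equity=-289 Expenses=365 Inventory=-106 Payables=-432
After txn 5 (Dr Inventory, Cr Expenses, amount 103): Cash=462 Equity=-289 Expenses=262 Inventory=-3 Payables=-432
After txn 6 (Dr Payables, Cr Equity, amount 270): Cash=462 Equity=-559 Expenses=262 Inventory=-3 Payables=-162
After txn 7 (Dr Expenses, Cr Cash, amount 382): Cash=80 Equity=-559 Expenses=644 Inventory=-3 Payables=-162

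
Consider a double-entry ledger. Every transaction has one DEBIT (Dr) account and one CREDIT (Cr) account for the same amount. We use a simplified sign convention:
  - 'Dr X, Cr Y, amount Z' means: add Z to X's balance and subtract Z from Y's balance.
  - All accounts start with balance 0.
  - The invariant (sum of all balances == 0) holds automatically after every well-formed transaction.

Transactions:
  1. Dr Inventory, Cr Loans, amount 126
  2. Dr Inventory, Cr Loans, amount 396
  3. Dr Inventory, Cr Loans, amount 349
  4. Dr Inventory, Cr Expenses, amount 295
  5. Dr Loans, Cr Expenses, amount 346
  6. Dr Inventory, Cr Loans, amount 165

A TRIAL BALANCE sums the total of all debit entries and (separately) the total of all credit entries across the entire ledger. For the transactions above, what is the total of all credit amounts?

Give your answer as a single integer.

Answer: 1677

Derivation:
Txn 1: credit+=126
Txn 2: credit+=396
Txn 3: credit+=349
Txn 4: credit+=295
Txn 5: credit+=346
Txn 6: credit+=165
Total credits = 1677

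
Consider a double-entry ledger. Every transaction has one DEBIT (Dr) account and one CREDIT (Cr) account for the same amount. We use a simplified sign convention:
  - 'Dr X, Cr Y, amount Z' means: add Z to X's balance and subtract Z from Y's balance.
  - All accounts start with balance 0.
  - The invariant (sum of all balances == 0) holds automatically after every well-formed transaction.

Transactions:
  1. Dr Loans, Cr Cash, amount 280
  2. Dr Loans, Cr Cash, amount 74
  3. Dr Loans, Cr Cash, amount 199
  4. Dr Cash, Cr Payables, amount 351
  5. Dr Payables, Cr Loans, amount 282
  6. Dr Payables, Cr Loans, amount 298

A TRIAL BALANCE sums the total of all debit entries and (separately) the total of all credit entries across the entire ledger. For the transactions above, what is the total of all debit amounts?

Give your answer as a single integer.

Answer: 1484

Derivation:
Txn 1: debit+=280
Txn 2: debit+=74
Txn 3: debit+=199
Txn 4: debit+=351
Txn 5: debit+=282
Txn 6: debit+=298
Total debits = 1484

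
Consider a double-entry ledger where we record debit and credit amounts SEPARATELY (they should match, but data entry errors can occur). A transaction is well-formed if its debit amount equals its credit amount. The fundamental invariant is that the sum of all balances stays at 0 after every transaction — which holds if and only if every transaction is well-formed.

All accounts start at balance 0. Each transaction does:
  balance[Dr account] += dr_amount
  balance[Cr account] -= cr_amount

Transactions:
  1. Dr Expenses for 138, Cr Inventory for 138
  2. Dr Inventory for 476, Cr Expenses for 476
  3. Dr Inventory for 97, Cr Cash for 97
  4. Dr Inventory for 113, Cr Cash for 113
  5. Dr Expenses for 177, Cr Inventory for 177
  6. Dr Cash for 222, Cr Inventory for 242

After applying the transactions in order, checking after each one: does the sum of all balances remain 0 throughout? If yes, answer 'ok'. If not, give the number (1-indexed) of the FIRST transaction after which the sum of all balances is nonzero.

Answer: 6

Derivation:
After txn 1: dr=138 cr=138 sum_balances=0
After txn 2: dr=476 cr=476 sum_balances=0
After txn 3: dr=97 cr=97 sum_balances=0
After txn 4: dr=113 cr=113 sum_balances=0
After txn 5: dr=177 cr=177 sum_balances=0
After txn 6: dr=222 cr=242 sum_balances=-20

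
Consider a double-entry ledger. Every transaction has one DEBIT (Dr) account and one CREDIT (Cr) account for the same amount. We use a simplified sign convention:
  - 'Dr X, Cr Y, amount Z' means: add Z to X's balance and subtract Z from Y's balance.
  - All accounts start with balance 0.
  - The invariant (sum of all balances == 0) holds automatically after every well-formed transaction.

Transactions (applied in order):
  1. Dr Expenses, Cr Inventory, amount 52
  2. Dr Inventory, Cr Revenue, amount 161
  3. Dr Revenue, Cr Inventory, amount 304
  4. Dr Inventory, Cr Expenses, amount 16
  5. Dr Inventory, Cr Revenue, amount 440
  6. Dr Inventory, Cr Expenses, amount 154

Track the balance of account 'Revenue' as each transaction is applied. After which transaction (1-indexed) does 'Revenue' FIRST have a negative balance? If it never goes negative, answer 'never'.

After txn 1: Revenue=0
After txn 2: Revenue=-161

Answer: 2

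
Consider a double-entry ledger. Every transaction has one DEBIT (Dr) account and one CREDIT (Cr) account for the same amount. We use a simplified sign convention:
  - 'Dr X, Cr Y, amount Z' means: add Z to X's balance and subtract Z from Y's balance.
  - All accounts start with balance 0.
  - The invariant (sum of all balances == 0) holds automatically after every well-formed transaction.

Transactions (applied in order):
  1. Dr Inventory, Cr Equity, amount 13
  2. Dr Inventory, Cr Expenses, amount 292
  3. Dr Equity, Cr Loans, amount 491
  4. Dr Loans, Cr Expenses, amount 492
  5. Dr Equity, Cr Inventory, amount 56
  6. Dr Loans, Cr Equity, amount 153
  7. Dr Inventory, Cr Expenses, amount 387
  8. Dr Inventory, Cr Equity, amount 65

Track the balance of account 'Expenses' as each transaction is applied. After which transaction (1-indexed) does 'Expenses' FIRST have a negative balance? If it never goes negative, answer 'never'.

Answer: 2

Derivation:
After txn 1: Expenses=0
After txn 2: Expenses=-292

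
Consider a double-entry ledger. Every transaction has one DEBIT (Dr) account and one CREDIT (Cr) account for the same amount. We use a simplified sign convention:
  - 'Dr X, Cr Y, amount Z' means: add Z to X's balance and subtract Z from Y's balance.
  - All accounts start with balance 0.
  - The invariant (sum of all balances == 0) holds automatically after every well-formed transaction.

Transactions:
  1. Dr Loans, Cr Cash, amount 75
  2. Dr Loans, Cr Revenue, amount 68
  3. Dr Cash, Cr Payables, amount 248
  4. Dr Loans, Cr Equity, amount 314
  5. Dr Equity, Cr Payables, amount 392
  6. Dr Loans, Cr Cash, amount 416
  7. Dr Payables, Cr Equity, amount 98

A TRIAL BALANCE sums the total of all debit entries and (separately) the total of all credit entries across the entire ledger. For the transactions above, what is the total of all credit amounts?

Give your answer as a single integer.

Txn 1: credit+=75
Txn 2: credit+=68
Txn 3: credit+=248
Txn 4: credit+=314
Txn 5: credit+=392
Txn 6: credit+=416
Txn 7: credit+=98
Total credits = 1611

Answer: 1611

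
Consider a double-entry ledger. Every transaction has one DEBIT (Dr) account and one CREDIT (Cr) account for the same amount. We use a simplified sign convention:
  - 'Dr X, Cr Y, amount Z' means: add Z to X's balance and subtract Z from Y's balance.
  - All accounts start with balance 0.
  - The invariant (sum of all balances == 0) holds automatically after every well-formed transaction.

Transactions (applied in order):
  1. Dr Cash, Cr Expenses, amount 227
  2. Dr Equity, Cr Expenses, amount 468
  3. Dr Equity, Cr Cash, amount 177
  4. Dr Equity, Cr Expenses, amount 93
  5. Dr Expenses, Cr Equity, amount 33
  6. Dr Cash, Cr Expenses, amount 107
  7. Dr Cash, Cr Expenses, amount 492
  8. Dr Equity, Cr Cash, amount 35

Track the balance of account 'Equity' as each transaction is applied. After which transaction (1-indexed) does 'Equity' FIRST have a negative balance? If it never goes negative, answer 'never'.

After txn 1: Equity=0
After txn 2: Equity=468
After txn 3: Equity=645
After txn 4: Equity=738
After txn 5: Equity=705
After txn 6: Equity=705
After txn 7: Equity=705
After txn 8: Equity=740

Answer: never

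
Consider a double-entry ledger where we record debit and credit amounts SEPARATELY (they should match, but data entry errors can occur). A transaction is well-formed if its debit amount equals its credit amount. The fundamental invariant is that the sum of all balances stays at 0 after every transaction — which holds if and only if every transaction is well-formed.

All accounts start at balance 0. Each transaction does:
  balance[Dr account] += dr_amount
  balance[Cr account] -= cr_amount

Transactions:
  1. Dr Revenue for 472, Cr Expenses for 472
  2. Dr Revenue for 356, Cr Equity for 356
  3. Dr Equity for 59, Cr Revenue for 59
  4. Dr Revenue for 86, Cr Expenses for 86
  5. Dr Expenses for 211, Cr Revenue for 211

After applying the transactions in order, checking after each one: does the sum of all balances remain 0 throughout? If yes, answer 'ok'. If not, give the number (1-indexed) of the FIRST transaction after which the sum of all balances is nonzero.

After txn 1: dr=472 cr=472 sum_balances=0
After txn 2: dr=356 cr=356 sum_balances=0
After txn 3: dr=59 cr=59 sum_balances=0
After txn 4: dr=86 cr=86 sum_balances=0
After txn 5: dr=211 cr=211 sum_balances=0

Answer: ok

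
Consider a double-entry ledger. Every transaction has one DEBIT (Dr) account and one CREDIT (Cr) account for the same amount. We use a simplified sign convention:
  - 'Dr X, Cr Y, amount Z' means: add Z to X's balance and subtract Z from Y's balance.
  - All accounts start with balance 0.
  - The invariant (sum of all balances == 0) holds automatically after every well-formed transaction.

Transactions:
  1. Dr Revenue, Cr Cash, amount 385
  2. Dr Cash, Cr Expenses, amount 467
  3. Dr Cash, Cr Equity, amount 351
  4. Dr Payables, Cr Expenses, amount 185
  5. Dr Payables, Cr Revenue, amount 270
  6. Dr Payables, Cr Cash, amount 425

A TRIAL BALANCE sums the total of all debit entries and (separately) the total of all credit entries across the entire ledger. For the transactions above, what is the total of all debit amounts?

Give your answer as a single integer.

Txn 1: debit+=385
Txn 2: debit+=467
Txn 3: debit+=351
Txn 4: debit+=185
Txn 5: debit+=270
Txn 6: debit+=425
Total debits = 2083

Answer: 2083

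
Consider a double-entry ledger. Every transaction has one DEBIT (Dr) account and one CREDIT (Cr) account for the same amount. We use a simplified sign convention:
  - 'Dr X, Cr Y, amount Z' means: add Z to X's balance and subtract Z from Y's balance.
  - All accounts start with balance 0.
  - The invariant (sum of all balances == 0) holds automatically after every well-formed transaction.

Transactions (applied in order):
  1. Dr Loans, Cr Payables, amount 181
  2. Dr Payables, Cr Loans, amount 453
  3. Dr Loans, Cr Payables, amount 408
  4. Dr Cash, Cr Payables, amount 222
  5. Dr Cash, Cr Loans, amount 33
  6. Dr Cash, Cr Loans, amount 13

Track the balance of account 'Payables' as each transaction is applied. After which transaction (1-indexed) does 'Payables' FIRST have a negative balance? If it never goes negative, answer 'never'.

Answer: 1

Derivation:
After txn 1: Payables=-181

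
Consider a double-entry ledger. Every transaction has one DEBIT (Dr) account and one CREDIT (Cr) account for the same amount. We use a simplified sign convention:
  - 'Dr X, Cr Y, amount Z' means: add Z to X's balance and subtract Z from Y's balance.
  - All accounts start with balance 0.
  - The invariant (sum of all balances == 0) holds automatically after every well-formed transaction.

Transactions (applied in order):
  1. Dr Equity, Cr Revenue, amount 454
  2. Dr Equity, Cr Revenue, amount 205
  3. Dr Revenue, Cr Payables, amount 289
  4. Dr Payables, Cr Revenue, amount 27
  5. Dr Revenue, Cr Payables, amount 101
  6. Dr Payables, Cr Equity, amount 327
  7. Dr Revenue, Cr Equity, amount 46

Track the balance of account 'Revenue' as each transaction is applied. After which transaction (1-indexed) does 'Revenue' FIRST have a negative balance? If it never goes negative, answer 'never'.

After txn 1: Revenue=-454

Answer: 1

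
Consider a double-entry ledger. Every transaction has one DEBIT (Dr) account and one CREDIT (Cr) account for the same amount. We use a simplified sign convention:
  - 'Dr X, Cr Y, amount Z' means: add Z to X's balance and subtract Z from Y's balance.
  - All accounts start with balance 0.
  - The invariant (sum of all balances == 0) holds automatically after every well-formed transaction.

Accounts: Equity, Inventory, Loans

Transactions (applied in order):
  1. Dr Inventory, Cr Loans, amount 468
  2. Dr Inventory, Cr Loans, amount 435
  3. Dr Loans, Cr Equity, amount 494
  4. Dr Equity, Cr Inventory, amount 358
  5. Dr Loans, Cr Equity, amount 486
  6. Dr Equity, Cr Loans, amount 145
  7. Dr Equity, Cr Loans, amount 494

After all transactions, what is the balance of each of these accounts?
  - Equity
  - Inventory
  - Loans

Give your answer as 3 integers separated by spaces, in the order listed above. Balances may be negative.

Answer: 17 545 -562

Derivation:
After txn 1 (Dr Inventory, Cr Loans, amount 468): Inventory=468 Loans=-468
After txn 2 (Dr Inventory, Cr Loans, amount 435): Inventory=903 Loans=-903
After txn 3 (Dr Loans, Cr Equity, amount 494): Equity=-494 Inventory=903 Loans=-409
After txn 4 (Dr Equity, Cr Inventory, amount 358): Equity=-136 Inventory=545 Loans=-409
After txn 5 (Dr Loans, Cr Equity, amount 486): Equity=-622 Inventory=545 Loans=77
After txn 6 (Dr Equity, Cr Loans, amount 145): Equity=-477 Inventory=545 Loans=-68
After txn 7 (Dr Equity, Cr Loans, amount 494): Equity=17 Inventory=545 Loans=-562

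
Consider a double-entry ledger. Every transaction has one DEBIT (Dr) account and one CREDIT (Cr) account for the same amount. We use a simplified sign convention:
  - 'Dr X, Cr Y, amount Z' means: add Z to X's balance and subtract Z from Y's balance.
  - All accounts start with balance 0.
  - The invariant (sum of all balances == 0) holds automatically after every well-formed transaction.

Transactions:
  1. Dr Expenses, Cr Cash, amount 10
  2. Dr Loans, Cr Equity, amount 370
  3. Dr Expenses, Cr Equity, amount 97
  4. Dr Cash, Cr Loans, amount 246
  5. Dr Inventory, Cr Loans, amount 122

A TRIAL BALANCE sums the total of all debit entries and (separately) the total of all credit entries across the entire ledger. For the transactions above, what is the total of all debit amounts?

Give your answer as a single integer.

Txn 1: debit+=10
Txn 2: debit+=370
Txn 3: debit+=97
Txn 4: debit+=246
Txn 5: debit+=122
Total debits = 845

Answer: 845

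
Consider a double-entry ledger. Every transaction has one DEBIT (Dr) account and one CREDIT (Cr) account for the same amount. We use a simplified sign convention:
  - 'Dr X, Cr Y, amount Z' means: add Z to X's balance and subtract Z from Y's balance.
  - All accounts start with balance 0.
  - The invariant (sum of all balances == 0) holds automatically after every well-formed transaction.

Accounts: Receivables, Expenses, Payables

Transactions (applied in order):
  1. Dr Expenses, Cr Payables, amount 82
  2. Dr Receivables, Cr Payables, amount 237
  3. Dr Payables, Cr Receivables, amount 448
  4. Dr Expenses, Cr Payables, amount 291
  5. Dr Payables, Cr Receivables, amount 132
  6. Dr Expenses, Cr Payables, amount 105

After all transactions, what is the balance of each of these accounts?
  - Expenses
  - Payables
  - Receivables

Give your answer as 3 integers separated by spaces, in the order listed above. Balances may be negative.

After txn 1 (Dr Expenses, Cr Payables, amount 82): Expenses=82 Payables=-82
After txn 2 (Dr Receivables, Cr Payables, amount 237): Expenses=82 Payables=-319 Receivables=237
After txn 3 (Dr Payables, Cr Receivables, amount 448): Expenses=82 Payables=129 Receivables=-211
After txn 4 (Dr Expenses, Cr Payables, amount 291): Expenses=373 Payables=-162 Receivables=-211
After txn 5 (Dr Payables, Cr Receivables, amount 132): Expenses=373 Payables=-30 Receivables=-343
After txn 6 (Dr Expenses, Cr Payables, amount 105): Expenses=478 Payables=-135 Receivables=-343

Answer: 478 -135 -343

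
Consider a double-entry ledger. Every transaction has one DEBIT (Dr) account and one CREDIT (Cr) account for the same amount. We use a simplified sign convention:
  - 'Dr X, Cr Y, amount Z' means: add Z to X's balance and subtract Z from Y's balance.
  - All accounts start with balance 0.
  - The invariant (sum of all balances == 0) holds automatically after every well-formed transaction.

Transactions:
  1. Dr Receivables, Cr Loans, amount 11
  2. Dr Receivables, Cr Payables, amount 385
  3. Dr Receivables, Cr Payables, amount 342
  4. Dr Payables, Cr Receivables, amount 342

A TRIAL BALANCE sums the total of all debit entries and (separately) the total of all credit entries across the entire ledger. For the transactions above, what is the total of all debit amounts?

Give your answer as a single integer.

Answer: 1080

Derivation:
Txn 1: debit+=11
Txn 2: debit+=385
Txn 3: debit+=342
Txn 4: debit+=342
Total debits = 1080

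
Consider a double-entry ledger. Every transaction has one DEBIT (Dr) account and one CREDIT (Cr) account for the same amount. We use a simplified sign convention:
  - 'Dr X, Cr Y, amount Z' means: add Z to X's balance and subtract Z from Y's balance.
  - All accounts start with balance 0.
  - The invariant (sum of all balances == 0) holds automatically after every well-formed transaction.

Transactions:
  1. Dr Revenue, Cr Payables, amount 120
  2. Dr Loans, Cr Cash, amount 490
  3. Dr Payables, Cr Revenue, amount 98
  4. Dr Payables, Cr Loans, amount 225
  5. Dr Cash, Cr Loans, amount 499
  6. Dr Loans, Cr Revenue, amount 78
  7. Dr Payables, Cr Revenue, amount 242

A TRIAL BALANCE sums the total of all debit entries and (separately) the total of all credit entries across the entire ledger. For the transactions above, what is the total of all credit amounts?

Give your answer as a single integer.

Answer: 1752

Derivation:
Txn 1: credit+=120
Txn 2: credit+=490
Txn 3: credit+=98
Txn 4: credit+=225
Txn 5: credit+=499
Txn 6: credit+=78
Txn 7: credit+=242
Total credits = 1752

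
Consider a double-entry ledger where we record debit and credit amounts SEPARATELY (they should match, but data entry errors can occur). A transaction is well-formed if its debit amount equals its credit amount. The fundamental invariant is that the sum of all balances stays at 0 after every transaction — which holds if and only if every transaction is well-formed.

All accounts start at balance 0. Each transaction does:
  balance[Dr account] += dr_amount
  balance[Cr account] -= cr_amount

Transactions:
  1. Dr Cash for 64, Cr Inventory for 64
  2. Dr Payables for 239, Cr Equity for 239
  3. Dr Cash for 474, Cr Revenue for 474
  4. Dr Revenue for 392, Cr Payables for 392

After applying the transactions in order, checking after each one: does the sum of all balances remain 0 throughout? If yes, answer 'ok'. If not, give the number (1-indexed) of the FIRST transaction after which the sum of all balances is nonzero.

Answer: ok

Derivation:
After txn 1: dr=64 cr=64 sum_balances=0
After txn 2: dr=239 cr=239 sum_balances=0
After txn 3: dr=474 cr=474 sum_balances=0
After txn 4: dr=392 cr=392 sum_balances=0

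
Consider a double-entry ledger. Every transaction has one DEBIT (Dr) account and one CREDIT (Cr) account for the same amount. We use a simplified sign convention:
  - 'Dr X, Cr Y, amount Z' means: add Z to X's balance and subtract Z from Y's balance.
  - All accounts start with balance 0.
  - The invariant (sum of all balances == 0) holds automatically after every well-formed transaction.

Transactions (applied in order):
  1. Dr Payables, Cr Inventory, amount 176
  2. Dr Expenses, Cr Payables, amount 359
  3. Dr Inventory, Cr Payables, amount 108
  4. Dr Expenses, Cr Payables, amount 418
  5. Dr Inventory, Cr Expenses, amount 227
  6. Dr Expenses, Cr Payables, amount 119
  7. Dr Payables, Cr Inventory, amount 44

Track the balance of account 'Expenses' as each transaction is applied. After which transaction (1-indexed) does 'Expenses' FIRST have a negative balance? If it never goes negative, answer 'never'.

After txn 1: Expenses=0
After txn 2: Expenses=359
After txn 3: Expenses=359
After txn 4: Expenses=777
After txn 5: Expenses=550
After txn 6: Expenses=669
After txn 7: Expenses=669

Answer: never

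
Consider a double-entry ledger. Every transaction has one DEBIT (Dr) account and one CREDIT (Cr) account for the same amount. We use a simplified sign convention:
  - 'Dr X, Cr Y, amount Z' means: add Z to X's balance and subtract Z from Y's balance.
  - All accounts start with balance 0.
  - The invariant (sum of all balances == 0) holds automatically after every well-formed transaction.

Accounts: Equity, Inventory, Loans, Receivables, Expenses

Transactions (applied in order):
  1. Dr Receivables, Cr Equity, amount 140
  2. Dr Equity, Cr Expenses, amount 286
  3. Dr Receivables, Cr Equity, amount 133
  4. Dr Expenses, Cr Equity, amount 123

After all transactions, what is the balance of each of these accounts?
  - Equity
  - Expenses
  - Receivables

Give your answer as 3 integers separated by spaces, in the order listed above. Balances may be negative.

After txn 1 (Dr Receivables, Cr Equity, amount 140): Equity=-140 Receivables=140
After txn 2 (Dr Equity, Cr Expenses, amount 286): Equity=146 Expenses=-286 Receivables=140
After txn 3 (Dr Receivables, Cr Equity, amount 133): Equity=13 Expenses=-286 Receivables=273
After txn 4 (Dr Expenses, Cr Equity, amount 123): Equity=-110 Expenses=-163 Receivables=273

Answer: -110 -163 273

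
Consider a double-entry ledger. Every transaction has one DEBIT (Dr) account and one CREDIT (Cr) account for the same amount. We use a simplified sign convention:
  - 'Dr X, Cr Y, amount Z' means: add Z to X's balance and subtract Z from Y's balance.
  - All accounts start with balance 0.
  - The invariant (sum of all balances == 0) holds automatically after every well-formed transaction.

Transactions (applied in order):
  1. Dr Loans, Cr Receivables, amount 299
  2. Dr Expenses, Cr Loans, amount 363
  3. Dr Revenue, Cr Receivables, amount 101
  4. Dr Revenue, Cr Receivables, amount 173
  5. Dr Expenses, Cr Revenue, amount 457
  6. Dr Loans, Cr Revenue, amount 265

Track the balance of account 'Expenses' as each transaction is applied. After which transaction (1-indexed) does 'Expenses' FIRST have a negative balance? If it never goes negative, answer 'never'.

After txn 1: Expenses=0
After txn 2: Expenses=363
After txn 3: Expenses=363
After txn 4: Expenses=363
After txn 5: Expenses=820
After txn 6: Expenses=820

Answer: never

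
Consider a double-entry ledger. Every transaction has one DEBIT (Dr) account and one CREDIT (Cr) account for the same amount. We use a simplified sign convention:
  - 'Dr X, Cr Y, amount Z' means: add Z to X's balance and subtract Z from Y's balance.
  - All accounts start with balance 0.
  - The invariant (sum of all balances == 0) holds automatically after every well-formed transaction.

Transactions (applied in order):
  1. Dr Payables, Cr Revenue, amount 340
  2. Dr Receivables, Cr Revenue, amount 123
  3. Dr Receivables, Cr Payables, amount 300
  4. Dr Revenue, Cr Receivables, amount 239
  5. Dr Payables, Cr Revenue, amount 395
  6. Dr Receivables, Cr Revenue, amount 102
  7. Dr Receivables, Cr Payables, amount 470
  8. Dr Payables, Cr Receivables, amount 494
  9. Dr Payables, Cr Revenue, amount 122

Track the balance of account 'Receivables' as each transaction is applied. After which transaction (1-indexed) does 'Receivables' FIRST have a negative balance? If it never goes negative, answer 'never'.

Answer: never

Derivation:
After txn 1: Receivables=0
After txn 2: Receivables=123
After txn 3: Receivables=423
After txn 4: Receivables=184
After txn 5: Receivables=184
After txn 6: Receivables=286
After txn 7: Receivables=756
After txn 8: Receivables=262
After txn 9: Receivables=262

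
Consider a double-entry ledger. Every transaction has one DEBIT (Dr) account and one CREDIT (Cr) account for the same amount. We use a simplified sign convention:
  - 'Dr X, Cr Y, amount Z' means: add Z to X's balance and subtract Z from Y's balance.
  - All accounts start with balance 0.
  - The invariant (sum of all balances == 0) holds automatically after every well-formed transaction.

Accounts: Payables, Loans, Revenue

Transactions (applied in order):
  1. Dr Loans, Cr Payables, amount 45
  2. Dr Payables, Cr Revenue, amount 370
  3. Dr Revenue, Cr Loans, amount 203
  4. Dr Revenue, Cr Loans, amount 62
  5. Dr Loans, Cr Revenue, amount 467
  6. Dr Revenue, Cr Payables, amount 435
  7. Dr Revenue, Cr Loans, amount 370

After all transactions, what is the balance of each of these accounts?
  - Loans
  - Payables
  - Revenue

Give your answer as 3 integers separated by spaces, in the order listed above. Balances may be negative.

After txn 1 (Dr Loans, Cr Payables, amount 45): Loans=45 Payables=-45
After txn 2 (Dr Payables, Cr Revenue, amount 370): Loans=45 Payables=325 Revenue=-370
After txn 3 (Dr Revenue, Cr Loans, amount 203): Loans=-158 Payables=325 Revenue=-167
After txn 4 (Dr Revenue, Cr Loans, amount 62): Loans=-220 Payables=325 Revenue=-105
After txn 5 (Dr Loans, Cr Revenue, amount 467): Loans=247 Payables=325 Revenue=-572
After txn 6 (Dr Revenue, Cr Payables, amount 435): Loans=247 Payables=-110 Revenue=-137
After txn 7 (Dr Revenue, Cr Loans, amount 370): Loans=-123 Payables=-110 Revenue=233

Answer: -123 -110 233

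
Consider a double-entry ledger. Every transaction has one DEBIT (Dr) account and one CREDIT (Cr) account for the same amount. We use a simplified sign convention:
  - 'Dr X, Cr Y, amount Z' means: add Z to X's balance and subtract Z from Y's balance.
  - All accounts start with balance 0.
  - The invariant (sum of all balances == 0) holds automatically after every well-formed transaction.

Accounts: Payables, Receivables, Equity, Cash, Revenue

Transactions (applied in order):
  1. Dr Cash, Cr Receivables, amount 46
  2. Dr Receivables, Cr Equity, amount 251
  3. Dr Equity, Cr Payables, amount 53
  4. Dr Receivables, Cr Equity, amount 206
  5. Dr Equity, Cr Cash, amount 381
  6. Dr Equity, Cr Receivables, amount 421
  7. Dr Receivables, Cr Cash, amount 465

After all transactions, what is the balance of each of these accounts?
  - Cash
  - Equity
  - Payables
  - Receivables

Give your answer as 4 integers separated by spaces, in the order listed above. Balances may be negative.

After txn 1 (Dr Cash, Cr Receivables, amount 46): Cash=46 Receivables=-46
After txn 2 (Dr Receivables, Cr Equity, amount 251): Cash=46 Equity=-251 Receivables=205
After txn 3 (Dr Equity, Cr Payables, amount 53): Cash=46 Equity=-198 Payables=-53 Receivables=205
After txn 4 (Dr Receivables, Cr Equity, amount 206): Cash=46 Equity=-404 Payables=-53 Receivables=411
After txn 5 (Dr Equity, Cr Cash, amount 381): Cash=-335 Equity=-23 Payables=-53 Receivables=411
After txn 6 (Dr Equity, Cr Receivables, amount 421): Cash=-335 Equity=398 Payables=-53 Receivables=-10
After txn 7 (Dr Receivables, Cr Cash, amount 465): Cash=-800 Equity=398 Payables=-53 Receivables=455

Answer: -800 398 -53 455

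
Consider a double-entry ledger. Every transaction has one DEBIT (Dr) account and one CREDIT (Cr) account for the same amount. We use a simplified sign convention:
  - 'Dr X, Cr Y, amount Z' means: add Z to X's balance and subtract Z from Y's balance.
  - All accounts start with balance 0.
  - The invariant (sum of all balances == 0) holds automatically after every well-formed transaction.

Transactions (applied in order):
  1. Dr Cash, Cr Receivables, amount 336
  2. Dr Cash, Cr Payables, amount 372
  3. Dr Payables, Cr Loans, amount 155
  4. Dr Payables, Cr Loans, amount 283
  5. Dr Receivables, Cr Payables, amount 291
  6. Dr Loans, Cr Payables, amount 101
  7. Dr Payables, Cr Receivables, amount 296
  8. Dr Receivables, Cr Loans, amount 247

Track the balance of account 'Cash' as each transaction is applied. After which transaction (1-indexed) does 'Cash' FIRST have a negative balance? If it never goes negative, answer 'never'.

After txn 1: Cash=336
After txn 2: Cash=708
After txn 3: Cash=708
After txn 4: Cash=708
After txn 5: Cash=708
After txn 6: Cash=708
After txn 7: Cash=708
After txn 8: Cash=708

Answer: never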